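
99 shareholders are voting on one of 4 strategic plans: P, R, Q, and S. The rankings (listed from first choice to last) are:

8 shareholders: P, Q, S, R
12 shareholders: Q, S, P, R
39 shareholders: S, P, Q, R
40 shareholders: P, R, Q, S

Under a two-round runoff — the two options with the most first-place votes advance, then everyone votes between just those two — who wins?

S

Round 1 first-place votes: P 48, R 0, Q 12, S 39.
P and S advance.
Runoff: P is preferred to S by 48 voters; S by 51.
S wins the runoff.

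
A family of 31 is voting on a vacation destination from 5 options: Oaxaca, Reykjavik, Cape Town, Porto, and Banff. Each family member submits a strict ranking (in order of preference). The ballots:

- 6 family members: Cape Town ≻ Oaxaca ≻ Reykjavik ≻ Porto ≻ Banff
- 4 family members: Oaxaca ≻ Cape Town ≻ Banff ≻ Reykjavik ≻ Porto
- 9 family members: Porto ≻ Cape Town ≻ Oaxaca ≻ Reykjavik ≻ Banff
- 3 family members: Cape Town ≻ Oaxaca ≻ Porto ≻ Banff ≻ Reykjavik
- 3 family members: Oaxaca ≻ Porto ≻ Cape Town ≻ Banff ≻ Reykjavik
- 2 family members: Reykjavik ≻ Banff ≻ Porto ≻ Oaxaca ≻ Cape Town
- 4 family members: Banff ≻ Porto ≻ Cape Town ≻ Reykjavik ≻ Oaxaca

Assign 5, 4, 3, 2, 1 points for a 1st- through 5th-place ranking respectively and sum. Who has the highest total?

Oaxaca: 6·4 + 4·5 + 9·3 + 3·4 + 3·5 + 2·2 + 4·1 = 106
Reykjavik: 6·3 + 4·2 + 9·2 + 3·1 + 3·1 + 2·5 + 4·2 = 68
Cape Town: 6·5 + 4·4 + 9·4 + 3·5 + 3·3 + 2·1 + 4·3 = 120
Porto: 6·2 + 4·1 + 9·5 + 3·3 + 3·4 + 2·3 + 4·4 = 104
Banff: 6·1 + 4·3 + 9·1 + 3·2 + 3·2 + 2·4 + 4·5 = 67
Cape Town has the highest Borda score (120).

Cape Town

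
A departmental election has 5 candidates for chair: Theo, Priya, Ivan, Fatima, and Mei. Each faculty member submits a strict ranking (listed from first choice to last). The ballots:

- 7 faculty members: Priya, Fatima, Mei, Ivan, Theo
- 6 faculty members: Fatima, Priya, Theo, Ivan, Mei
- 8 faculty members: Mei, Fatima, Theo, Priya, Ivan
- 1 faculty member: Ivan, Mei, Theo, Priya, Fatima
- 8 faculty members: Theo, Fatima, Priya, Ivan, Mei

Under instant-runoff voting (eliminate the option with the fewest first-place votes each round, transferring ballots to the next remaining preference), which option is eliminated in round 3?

Round 1: Theo 8, Priya 7, Ivan 1, Fatima 6, Mei 8. Eliminate Ivan.
Round 2: Theo 8, Priya 7, Fatima 6, Mei 9. Eliminate Fatima.
Round 3: Theo 8, Priya 13, Mei 9. Eliminate Theo.

Theo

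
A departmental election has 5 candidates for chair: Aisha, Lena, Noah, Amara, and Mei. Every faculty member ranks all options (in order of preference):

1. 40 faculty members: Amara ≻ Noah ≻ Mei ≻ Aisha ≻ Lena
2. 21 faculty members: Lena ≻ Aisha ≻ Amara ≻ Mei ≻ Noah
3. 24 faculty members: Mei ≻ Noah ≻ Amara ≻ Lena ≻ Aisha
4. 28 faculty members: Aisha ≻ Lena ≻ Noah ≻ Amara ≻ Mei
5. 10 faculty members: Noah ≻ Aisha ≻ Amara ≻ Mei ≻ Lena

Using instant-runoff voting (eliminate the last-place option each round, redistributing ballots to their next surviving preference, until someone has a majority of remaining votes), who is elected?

Round 1: Aisha 28, Lena 21, Noah 10, Amara 40, Mei 24. Eliminate Noah.
Round 2: Aisha 38, Lena 21, Amara 40, Mei 24. Eliminate Lena.
Round 3: Aisha 59, Amara 40, Mei 24. Eliminate Mei.
Round 4: Aisha 59, Amara 64. Amara has a majority.

Amara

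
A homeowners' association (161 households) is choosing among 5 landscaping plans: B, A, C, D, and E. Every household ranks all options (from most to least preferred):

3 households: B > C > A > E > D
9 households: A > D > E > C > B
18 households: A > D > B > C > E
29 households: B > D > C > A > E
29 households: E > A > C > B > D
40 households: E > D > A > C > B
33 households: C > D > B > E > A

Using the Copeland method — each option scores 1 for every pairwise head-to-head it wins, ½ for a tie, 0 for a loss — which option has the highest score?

B: beats E; loses to A, C, and D → score 1.
A: beats B and C; loses to D and E → score 2.
C: beats B and E; loses to A and D → score 2.
D: beats B, A, C, and E → score 4.
E: beats A; loses to B, C, and D → score 1.
D has the best pairwise record.

D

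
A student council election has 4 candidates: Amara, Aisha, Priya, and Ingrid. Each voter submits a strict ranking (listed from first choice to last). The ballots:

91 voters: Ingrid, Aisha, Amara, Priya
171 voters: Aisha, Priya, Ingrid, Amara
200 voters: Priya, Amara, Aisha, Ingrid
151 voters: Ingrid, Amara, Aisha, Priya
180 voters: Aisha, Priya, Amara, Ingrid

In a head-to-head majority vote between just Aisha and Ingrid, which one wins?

Aisha

Voters preferring Aisha to Ingrid: 551; preferring Ingrid to Aisha: 242.
Aisha wins the head-to-head.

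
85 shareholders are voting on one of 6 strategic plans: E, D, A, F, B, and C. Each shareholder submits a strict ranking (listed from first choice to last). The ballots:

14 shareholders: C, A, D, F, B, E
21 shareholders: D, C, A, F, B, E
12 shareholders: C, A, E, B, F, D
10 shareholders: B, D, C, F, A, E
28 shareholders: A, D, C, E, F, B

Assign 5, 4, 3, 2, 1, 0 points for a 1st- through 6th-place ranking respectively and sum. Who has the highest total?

E: 14·0 + 21·0 + 12·3 + 10·0 + 28·2 = 92
D: 14·3 + 21·5 + 12·0 + 10·4 + 28·4 = 299
A: 14·4 + 21·3 + 12·4 + 10·1 + 28·5 = 317
F: 14·2 + 21·2 + 12·1 + 10·2 + 28·1 = 130
B: 14·1 + 21·1 + 12·2 + 10·5 + 28·0 = 109
C: 14·5 + 21·4 + 12·5 + 10·3 + 28·3 = 328
C has the highest Borda score (328).

C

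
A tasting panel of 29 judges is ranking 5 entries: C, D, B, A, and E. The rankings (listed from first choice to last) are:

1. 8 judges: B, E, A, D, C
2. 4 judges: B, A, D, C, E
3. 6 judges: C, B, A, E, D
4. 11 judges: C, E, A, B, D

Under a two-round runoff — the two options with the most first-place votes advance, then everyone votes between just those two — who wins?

Round 1 first-place votes: C 17, D 0, B 12, A 0, E 0.
C and B advance.
Runoff: C is preferred to B by 17 voters; B by 12.
C wins the runoff.

C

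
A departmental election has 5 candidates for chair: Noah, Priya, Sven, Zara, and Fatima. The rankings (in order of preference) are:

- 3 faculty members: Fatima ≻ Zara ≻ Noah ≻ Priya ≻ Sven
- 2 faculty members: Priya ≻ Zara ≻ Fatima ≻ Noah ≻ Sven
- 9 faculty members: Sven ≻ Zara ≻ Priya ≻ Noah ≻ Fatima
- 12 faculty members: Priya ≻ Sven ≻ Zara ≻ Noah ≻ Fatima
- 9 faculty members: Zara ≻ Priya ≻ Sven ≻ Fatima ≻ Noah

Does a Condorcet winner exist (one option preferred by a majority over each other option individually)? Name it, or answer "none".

Checking pairwise contests:
Priya beats Noah 32–3.
Zara beats Priya 21–14.
Priya beats Sven 26–9.
Sven beats Zara 21–14.
Noah beats Fatima 21–14.
Every option loses at least one head-to-head, so there is no Condorcet winner.

none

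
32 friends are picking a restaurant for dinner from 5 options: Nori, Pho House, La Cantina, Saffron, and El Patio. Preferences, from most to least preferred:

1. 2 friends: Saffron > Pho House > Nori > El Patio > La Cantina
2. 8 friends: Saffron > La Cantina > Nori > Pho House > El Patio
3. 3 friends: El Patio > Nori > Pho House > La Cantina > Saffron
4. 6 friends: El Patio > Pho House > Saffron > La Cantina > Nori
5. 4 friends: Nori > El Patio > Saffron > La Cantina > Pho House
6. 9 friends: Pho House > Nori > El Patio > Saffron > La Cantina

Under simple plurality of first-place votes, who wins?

Saffron

First-place votes: Nori 4, Pho House 9, La Cantina 0, Saffron 10, El Patio 9.
Saffron has the most first-place votes.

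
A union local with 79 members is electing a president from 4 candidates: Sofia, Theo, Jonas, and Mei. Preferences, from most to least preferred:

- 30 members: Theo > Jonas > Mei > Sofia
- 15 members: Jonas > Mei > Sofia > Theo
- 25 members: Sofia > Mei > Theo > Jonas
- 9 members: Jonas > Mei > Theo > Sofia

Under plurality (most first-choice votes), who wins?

First-place votes: Sofia 25, Theo 30, Jonas 24, Mei 0.
Theo has the most first-place votes.

Theo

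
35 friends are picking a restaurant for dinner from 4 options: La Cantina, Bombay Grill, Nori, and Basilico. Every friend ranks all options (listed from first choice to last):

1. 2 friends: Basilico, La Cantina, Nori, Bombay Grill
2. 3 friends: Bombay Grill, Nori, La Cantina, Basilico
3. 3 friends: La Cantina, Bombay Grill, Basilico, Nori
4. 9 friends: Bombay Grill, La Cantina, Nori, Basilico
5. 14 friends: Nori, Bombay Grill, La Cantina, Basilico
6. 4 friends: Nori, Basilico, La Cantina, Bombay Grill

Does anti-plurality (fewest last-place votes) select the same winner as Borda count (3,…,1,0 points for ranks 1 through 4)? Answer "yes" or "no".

Anti-plurality — last-place votes: La Cantina 0, Bombay Grill 6, Nori 3, Basilico 26. Winner: La Cantina.
Borda — scores: La Cantina 52, Bombay Grill 70, Nori 71, Basilico 17. Winner: Nori.
The two methods disagree.

no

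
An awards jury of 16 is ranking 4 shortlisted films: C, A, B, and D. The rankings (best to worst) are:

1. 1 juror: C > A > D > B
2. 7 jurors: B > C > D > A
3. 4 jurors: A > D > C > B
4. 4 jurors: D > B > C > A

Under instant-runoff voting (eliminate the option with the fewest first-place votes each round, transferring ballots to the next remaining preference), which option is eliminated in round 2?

D

Round 1: C 1, A 4, B 7, D 4. Eliminate C.
Round 2: A 5, B 7, D 4. Eliminate D.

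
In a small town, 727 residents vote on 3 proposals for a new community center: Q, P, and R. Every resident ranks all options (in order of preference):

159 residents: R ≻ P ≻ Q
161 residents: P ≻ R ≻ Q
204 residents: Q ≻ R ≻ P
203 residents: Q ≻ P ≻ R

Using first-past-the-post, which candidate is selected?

First-place votes: Q 407, P 161, R 159.
Q has the most first-place votes.

Q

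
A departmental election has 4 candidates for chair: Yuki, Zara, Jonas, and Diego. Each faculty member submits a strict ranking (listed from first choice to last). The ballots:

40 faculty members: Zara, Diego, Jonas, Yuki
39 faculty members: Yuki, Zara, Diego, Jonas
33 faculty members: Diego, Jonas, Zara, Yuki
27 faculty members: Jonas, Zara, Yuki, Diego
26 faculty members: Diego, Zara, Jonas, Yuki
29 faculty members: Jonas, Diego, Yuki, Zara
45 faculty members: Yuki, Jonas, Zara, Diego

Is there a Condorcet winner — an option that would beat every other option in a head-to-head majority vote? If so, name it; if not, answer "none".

none

Checking pairwise contests:
Zara beats Yuki 126–113.
Jonas beats Zara 134–105.
Diego beats Jonas 138–101.
Zara beats Diego 151–88.
Every option loses at least one head-to-head, so there is no Condorcet winner.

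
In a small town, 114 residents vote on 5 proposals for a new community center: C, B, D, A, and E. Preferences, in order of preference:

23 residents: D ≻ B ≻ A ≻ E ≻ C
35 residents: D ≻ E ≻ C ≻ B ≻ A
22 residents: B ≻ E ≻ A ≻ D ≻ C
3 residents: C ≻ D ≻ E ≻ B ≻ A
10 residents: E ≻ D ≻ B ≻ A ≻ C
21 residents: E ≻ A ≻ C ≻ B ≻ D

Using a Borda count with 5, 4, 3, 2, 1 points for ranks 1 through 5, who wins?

E

C: 23·1 + 35·3 + 22·1 + 3·5 + 10·1 + 21·3 = 238
B: 23·4 + 35·2 + 22·5 + 3·2 + 10·3 + 21·2 = 350
D: 23·5 + 35·5 + 22·2 + 3·4 + 10·4 + 21·1 = 407
A: 23·3 + 35·1 + 22·3 + 3·1 + 10·2 + 21·4 = 277
E: 23·2 + 35·4 + 22·4 + 3·3 + 10·5 + 21·5 = 438
E has the highest Borda score (438).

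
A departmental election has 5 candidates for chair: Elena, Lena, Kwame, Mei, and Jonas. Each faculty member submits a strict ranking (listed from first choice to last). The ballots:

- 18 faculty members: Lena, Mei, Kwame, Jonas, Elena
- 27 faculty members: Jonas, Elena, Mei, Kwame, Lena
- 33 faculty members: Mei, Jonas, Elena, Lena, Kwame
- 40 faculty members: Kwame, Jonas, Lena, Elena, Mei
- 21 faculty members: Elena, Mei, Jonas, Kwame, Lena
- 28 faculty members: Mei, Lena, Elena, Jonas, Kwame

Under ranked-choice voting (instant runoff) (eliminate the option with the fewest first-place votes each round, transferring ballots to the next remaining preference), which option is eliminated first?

Round 1: Elena 21, Lena 18, Kwame 40, Mei 61, Jonas 27. Eliminate Lena.

Lena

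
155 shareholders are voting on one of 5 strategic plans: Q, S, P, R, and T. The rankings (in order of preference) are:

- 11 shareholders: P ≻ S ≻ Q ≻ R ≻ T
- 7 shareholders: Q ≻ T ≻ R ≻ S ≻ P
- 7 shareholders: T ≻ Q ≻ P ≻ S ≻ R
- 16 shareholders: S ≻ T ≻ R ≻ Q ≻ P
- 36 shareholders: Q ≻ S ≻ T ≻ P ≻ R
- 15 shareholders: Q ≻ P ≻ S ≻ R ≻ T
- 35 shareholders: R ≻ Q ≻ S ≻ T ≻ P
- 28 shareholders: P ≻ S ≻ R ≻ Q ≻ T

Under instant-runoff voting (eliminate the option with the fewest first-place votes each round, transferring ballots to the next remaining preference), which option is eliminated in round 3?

Round 1: Q 58, S 16, P 39, R 35, T 7. Eliminate T.
Round 2: Q 65, S 16, P 39, R 35. Eliminate S.
Round 3: Q 65, P 39, R 51. Eliminate P.

P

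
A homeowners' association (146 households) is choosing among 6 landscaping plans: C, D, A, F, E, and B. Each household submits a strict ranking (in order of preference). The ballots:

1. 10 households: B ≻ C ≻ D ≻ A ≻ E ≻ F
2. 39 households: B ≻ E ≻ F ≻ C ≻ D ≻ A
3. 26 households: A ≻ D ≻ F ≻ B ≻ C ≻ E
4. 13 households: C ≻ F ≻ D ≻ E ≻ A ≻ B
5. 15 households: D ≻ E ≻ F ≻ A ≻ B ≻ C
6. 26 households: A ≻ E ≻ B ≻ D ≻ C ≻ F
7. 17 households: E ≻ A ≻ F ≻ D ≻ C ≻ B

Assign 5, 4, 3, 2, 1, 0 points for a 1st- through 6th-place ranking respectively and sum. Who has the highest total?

E

C: 10·4 + 39·2 + 26·1 + 13·5 + 15·0 + 26·1 + 17·1 = 252
D: 10·3 + 39·1 + 26·4 + 13·3 + 15·5 + 26·2 + 17·2 = 373
A: 10·2 + 39·0 + 26·5 + 13·1 + 15·2 + 26·5 + 17·4 = 391
F: 10·0 + 39·3 + 26·3 + 13·4 + 15·3 + 26·0 + 17·3 = 343
E: 10·1 + 39·4 + 26·0 + 13·2 + 15·4 + 26·4 + 17·5 = 441
B: 10·5 + 39·5 + 26·2 + 13·0 + 15·1 + 26·3 + 17·0 = 390
E has the highest Borda score (441).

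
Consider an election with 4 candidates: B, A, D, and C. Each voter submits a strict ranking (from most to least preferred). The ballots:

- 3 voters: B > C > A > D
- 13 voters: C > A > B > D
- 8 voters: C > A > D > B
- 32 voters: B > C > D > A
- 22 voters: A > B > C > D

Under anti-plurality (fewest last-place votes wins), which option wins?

Last-place votes: B 8, A 32, D 38, C 0.
C is ranked last by the fewest voters, so C wins.

C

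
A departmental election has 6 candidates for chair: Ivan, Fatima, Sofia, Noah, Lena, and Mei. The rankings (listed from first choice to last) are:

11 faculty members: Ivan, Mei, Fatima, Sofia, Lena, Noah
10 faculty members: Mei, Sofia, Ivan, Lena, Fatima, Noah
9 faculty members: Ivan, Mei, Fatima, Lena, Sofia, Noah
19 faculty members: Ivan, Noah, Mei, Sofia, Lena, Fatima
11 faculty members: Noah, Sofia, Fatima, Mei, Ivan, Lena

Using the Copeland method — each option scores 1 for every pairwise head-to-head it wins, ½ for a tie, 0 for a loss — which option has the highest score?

Ivan

Ivan: beats Fatima, Sofia, Noah, Lena, and Mei → score 5.
Fatima: beats Lena; ties Noah; loses to Ivan, Sofia, and Mei → score 1.5.
Sofia: beats Fatima and Lena; ties Noah; loses to Ivan and Mei → score 2.5.
Noah: ties Fatima, Sofia, Lena, and Mei; loses to Ivan → score 2.
Lena: ties Noah; loses to Ivan, Fatima, Sofia, and Mei → score 0.5.
Mei: beats Fatima, Sofia, and Lena; ties Noah; loses to Ivan → score 3.5.
Ivan has the best pairwise record.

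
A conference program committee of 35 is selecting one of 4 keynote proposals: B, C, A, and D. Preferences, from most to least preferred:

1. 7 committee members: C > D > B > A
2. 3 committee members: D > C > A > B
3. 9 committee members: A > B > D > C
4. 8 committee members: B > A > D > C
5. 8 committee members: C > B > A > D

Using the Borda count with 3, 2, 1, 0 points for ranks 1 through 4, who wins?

B

B: 7·1 + 3·0 + 9·2 + 8·3 + 8·2 = 65
C: 7·3 + 3·2 + 9·0 + 8·0 + 8·3 = 51
A: 7·0 + 3·1 + 9·3 + 8·2 + 8·1 = 54
D: 7·2 + 3·3 + 9·1 + 8·1 + 8·0 = 40
B has the highest Borda score (65).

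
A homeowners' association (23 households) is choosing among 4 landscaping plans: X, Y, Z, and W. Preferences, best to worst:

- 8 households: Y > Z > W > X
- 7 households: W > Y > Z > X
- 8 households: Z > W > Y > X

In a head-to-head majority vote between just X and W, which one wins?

W

Voters preferring X to W: 0; preferring W to X: 23.
W wins the head-to-head.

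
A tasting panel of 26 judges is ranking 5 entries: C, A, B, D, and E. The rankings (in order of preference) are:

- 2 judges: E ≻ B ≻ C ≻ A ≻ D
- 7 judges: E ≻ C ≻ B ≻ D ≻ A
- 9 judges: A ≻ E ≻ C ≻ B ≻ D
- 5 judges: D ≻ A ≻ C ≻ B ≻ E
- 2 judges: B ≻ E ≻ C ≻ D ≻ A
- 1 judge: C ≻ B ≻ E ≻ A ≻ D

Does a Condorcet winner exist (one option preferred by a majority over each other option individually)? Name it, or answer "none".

Checking pairwise contests:
A beats C 14–12.
D beats A 14–12.
C beats B 22–4.
C beats D 21–5.
A beats E 14–12.
Every option loses at least one head-to-head, so there is no Condorcet winner.

none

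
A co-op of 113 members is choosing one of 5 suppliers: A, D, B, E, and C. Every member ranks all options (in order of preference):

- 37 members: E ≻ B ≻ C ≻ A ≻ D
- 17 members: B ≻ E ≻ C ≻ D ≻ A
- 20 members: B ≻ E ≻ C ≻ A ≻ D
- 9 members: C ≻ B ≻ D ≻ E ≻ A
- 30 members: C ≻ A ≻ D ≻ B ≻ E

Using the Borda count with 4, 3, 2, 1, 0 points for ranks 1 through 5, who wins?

B

A: 37·1 + 17·0 + 20·1 + 9·0 + 30·3 = 147
D: 37·0 + 17·1 + 20·0 + 9·2 + 30·2 = 95
B: 37·3 + 17·4 + 20·4 + 9·3 + 30·1 = 316
E: 37·4 + 17·3 + 20·3 + 9·1 + 30·0 = 268
C: 37·2 + 17·2 + 20·2 + 9·4 + 30·4 = 304
B has the highest Borda score (316).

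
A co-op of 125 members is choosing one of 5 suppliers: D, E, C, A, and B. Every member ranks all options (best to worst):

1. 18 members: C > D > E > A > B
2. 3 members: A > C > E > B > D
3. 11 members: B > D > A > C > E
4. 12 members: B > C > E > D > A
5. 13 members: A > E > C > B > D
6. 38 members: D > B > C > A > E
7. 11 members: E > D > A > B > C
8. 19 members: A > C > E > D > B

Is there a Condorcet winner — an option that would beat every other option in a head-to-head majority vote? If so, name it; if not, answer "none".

none

Checking pairwise contests:
C beats D 65–60.
D beats E 67–58.
B beats C 72–53.
D beats A 90–35.
D beats B 86–39.
Every option loses at least one head-to-head, so there is no Condorcet winner.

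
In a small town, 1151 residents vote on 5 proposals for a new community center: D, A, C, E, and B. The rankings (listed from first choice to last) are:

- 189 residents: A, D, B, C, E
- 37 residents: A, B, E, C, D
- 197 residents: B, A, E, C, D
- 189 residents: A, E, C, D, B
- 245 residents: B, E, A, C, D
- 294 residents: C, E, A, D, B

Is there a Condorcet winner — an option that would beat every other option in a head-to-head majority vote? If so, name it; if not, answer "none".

A

A vs D: 1151–0 for A.
A vs C: 857–294 for A.
A vs E: 612–539 for A.
A vs B: 709–442 for A.
A beats every other option head-to-head.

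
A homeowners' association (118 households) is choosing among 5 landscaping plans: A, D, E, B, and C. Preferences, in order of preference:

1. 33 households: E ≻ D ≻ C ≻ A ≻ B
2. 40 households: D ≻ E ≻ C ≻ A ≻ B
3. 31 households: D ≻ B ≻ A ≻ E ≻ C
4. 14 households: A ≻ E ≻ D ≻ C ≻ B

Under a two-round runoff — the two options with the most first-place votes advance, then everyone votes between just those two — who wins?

Round 1 first-place votes: A 14, D 71, E 33, B 0, C 0.
D and E advance.
Runoff: D is preferred to E by 71 voters; E by 47.
D wins the runoff.

D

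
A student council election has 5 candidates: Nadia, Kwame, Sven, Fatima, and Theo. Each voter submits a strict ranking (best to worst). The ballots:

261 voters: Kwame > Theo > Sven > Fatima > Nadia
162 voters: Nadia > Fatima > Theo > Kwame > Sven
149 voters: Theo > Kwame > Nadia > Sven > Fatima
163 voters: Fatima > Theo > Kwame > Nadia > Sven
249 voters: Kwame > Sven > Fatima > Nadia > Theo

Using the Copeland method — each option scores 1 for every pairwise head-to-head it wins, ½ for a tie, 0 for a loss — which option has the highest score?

Nadia: loses to Kwame, Sven, Fatima, and Theo → score 0.
Kwame: beats Nadia, Sven, Fatima, and Theo → score 4.
Sven: beats Nadia and Fatima; loses to Kwame and Theo → score 2.
Fatima: beats Nadia and Theo; loses to Kwame and Sven → score 2.
Theo: beats Nadia and Sven; loses to Kwame and Fatima → score 2.
Kwame has the best pairwise record.

Kwame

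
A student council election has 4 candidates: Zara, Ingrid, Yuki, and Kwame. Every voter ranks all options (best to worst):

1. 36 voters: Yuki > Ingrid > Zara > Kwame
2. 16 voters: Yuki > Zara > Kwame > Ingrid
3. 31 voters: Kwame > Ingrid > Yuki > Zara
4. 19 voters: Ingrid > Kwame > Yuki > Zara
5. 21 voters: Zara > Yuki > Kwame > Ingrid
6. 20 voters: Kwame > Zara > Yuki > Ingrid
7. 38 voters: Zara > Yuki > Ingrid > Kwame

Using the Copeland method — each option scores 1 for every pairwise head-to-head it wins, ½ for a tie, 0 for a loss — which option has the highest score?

Yuki

Zara: beats Ingrid and Kwame; loses to Yuki → score 2.
Ingrid: beats Kwame; loses to Zara and Yuki → score 1.
Yuki: beats Zara, Ingrid, and Kwame → score 3.
Kwame: loses to Zara, Ingrid, and Yuki → score 0.
Yuki has the best pairwise record.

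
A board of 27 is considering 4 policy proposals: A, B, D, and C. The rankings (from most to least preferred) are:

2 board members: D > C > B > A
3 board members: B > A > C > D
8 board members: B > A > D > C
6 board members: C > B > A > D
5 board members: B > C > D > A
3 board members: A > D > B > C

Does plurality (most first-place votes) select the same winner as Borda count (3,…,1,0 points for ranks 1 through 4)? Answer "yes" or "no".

yes

Plurality — first-place votes: A 3, B 16, D 2, C 6. Winner: B.
Borda — scores: A 37, B 65, D 25, C 35. Winner: B.
The two methods agree.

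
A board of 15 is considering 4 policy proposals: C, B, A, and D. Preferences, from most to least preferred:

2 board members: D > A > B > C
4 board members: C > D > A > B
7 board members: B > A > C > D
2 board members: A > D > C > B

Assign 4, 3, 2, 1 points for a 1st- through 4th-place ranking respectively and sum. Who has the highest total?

A

C: 2·1 + 4·4 + 7·2 + 2·2 = 36
B: 2·2 + 4·1 + 7·4 + 2·1 = 38
A: 2·3 + 4·2 + 7·3 + 2·4 = 43
D: 2·4 + 4·3 + 7·1 + 2·3 = 33
A has the highest Borda score (43).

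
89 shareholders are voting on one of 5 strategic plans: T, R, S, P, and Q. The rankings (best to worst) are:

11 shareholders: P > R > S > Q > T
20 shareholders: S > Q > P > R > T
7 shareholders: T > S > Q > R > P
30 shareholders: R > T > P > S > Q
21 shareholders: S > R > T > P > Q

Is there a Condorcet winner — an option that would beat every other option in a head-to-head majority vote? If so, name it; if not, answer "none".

S vs T: 52–37 for S.
S vs R: 48–41 for S.
S vs P: 48–41 for S.
S vs Q: 89–0 for S.
S beats every other option head-to-head.

S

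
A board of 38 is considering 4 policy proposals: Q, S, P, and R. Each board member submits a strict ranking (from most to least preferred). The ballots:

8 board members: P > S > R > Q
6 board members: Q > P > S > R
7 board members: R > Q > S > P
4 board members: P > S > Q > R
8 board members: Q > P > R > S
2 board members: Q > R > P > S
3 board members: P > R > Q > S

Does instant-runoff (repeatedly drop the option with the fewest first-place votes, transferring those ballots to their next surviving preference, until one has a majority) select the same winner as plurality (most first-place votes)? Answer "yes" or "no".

Instant-runoff — R1 Q 16, S 0, P 15, R 7 (S out); R2 Q 16, P 15, R 7 (R out); R3 Q 23, P 15 (Q winner). Winner: Q.
Plurality — first-place votes: Q 16, S 0, P 15, R 7. Winner: Q.
The two methods agree.

yes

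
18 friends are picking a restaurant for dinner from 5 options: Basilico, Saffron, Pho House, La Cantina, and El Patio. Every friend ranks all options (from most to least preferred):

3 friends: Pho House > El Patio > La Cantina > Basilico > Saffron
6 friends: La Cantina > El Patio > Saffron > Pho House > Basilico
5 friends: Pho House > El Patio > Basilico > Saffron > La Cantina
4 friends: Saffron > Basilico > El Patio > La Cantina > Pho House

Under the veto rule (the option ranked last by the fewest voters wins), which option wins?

El Patio

Last-place votes: Basilico 6, Saffron 3, Pho House 4, La Cantina 5, El Patio 0.
El Patio is ranked last by the fewest voters, so El Patio wins.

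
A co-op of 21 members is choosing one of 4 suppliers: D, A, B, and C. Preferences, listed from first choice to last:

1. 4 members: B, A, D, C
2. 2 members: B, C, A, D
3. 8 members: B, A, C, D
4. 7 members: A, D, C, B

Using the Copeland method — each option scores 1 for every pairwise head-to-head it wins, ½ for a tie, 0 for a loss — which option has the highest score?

D: beats C; loses to A and B → score 1.
A: beats D and C; loses to B → score 2.
B: beats D, A, and C → score 3.
C: loses to D, A, and B → score 0.
B has the best pairwise record.

B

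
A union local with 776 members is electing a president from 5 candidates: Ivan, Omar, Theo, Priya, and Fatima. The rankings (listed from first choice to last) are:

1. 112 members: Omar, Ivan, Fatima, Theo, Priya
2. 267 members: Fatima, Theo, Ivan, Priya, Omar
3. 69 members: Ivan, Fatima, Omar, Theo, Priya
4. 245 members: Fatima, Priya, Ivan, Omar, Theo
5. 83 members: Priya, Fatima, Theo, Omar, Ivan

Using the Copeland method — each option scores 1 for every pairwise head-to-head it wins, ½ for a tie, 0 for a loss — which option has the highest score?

Fatima

Ivan: beats Omar, Theo, and Priya; loses to Fatima → score 3.
Omar: beats Theo; loses to Ivan, Priya, and Fatima → score 1.
Theo: beats Priya; loses to Ivan, Omar, and Fatima → score 1.
Priya: beats Omar; loses to Ivan, Theo, and Fatima → score 1.
Fatima: beats Ivan, Omar, Theo, and Priya → score 4.
Fatima has the best pairwise record.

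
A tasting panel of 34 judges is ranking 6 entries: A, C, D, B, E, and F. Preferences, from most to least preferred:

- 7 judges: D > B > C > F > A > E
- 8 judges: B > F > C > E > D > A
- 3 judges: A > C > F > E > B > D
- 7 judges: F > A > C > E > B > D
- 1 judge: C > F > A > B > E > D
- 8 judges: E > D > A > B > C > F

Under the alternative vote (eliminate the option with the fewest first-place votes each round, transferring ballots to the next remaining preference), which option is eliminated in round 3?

Round 1: A 3, C 1, D 7, B 8, E 8, F 7. Eliminate C.
Round 2: A 3, D 7, B 8, E 8, F 8. Eliminate A.
Round 3: D 7, B 8, E 8, F 11. Eliminate D.

D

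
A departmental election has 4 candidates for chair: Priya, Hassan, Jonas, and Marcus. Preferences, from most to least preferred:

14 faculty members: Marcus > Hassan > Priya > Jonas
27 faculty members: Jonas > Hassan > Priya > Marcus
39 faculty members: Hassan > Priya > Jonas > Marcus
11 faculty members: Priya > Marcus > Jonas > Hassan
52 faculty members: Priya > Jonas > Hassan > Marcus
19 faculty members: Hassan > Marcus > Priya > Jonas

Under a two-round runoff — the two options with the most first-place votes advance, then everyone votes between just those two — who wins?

Hassan

Round 1 first-place votes: Priya 63, Hassan 58, Jonas 27, Marcus 14.
Priya and Hassan advance.
Runoff: Priya is preferred to Hassan by 63 voters; Hassan by 99.
Hassan wins the runoff.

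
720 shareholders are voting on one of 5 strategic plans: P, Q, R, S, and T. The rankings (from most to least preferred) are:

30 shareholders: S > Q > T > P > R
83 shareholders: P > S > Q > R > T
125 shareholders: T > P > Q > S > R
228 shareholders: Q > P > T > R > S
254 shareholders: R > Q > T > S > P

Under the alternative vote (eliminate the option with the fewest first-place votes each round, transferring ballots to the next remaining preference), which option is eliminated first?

Round 1: P 83, Q 228, R 254, S 30, T 125. Eliminate S.

S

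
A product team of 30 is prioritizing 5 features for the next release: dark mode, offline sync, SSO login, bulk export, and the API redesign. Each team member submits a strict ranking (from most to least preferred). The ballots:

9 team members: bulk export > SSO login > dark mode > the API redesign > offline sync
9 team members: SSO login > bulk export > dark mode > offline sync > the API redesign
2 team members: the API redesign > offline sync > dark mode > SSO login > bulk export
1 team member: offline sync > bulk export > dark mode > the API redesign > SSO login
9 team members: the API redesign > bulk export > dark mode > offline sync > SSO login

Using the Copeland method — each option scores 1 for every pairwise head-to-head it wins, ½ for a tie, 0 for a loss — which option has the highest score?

dark mode: beats offline sync and the API redesign; loses to SSO login and bulk export → score 2.
offline sync: loses to dark mode, SSO login, bulk export, and the API redesign → score 0.
SSO login: beats dark mode, offline sync, and the API redesign; loses to bulk export → score 3.
bulk export: beats dark mode, offline sync, SSO login, and the API redesign → score 4.
the API redesign: beats offline sync; loses to dark mode, SSO login, and bulk export → score 1.
bulk export has the best pairwise record.

bulk export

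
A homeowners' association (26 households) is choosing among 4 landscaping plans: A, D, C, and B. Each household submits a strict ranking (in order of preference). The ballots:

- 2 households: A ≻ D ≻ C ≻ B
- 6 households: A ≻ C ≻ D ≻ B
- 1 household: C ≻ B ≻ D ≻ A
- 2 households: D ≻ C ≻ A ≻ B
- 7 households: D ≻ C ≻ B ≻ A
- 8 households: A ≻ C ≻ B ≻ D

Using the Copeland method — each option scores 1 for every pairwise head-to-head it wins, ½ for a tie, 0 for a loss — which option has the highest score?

A: beats D, C, and B → score 3.
D: beats B; loses to A and C → score 1.
C: beats D and B; loses to A → score 2.
B: loses to A, D, and C → score 0.
A has the best pairwise record.

A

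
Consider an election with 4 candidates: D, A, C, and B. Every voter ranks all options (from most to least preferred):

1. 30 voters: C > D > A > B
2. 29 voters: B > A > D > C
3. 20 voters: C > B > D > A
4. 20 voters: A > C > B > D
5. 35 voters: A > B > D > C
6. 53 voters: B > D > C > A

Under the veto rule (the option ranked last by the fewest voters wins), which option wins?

D

Last-place votes: D 20, A 73, C 64, B 30.
D is ranked last by the fewest voters, so D wins.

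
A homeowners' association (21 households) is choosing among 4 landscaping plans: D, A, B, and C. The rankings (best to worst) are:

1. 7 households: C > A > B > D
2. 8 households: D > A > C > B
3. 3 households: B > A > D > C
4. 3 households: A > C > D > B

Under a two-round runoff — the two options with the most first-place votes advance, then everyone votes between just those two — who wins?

D

Round 1 first-place votes: D 8, A 3, B 3, C 7.
D and C advance.
Runoff: D is preferred to C by 11 voters; C by 10.
D wins the runoff.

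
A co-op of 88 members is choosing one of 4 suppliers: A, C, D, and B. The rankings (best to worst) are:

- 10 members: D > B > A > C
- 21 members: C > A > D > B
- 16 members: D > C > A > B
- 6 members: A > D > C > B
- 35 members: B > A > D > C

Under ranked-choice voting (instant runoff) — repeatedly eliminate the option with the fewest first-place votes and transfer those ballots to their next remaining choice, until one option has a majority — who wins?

Round 1: A 6, C 21, D 26, B 35. Eliminate A.
Round 2: C 21, D 32, B 35. Eliminate C.
Round 3: D 53, B 35. D has a majority.

D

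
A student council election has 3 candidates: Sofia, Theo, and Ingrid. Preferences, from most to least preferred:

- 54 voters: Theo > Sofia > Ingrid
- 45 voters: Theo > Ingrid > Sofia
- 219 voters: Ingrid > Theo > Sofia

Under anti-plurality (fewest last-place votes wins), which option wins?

Last-place votes: Sofia 264, Theo 0, Ingrid 54.
Theo is ranked last by the fewest voters, so Theo wins.

Theo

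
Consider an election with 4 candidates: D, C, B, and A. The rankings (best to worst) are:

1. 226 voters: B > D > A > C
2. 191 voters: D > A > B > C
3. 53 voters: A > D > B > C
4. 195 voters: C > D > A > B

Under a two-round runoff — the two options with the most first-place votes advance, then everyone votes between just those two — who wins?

Round 1 first-place votes: D 191, C 195, B 226, A 53.
B and C advance.
Runoff: B is preferred to C by 470 voters; C by 195.
B wins the runoff.

B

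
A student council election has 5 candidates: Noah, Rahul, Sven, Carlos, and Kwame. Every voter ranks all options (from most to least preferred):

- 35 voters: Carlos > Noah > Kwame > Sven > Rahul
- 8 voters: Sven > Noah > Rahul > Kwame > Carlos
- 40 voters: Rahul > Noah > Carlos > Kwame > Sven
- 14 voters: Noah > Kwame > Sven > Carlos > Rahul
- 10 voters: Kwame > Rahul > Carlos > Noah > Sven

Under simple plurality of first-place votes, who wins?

Rahul

First-place votes: Noah 14, Rahul 40, Sven 8, Carlos 35, Kwame 10.
Rahul has the most first-place votes.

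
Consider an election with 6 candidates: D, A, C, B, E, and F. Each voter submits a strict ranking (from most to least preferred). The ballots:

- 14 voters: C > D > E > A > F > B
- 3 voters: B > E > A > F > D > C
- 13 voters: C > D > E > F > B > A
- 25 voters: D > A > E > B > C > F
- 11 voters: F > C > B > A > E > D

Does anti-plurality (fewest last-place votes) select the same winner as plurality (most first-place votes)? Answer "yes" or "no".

no

Anti-plurality — last-place votes: D 11, A 13, C 3, B 14, E 0, F 25. Winner: E.
Plurality — first-place votes: D 25, A 0, C 27, B 3, E 0, F 11. Winner: C.
The two methods disagree.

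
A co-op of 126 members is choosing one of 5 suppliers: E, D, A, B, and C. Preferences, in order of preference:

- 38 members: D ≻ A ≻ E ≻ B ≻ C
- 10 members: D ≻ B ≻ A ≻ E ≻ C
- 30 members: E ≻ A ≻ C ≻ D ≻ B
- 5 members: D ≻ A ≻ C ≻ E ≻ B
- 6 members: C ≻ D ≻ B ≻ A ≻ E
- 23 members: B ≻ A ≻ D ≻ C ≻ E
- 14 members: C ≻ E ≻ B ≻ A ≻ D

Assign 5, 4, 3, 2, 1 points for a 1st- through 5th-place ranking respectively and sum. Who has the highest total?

E: 38·3 + 10·2 + 30·5 + 5·2 + 6·1 + 23·1 + 14·4 = 379
D: 38·5 + 10·5 + 30·2 + 5·5 + 6·4 + 23·3 + 14·1 = 432
A: 38·4 + 10·3 + 30·4 + 5·4 + 6·2 + 23·4 + 14·2 = 454
B: 38·2 + 10·4 + 30·1 + 5·1 + 6·3 + 23·5 + 14·3 = 326
C: 38·1 + 10·1 + 30·3 + 5·3 + 6·5 + 23·2 + 14·5 = 299
A has the highest Borda score (454).

A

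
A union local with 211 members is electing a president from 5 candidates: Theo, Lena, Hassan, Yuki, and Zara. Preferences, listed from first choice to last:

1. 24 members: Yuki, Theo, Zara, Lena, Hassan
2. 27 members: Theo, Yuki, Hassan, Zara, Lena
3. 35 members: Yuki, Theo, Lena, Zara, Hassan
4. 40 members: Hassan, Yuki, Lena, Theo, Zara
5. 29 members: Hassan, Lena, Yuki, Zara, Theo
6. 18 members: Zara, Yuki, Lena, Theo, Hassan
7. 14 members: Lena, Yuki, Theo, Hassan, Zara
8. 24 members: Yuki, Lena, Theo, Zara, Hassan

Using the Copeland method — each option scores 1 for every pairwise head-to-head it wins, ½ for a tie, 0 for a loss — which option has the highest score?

Yuki

Theo: beats Hassan and Zara; loses to Lena and Yuki → score 2.
Lena: beats Theo, Hassan, and Zara; loses to Yuki → score 3.
Hassan: beats Zara; loses to Theo, Lena, and Yuki → score 1.
Yuki: beats Theo, Lena, Hassan, and Zara → score 4.
Zara: loses to Theo, Lena, Hassan, and Yuki → score 0.
Yuki has the best pairwise record.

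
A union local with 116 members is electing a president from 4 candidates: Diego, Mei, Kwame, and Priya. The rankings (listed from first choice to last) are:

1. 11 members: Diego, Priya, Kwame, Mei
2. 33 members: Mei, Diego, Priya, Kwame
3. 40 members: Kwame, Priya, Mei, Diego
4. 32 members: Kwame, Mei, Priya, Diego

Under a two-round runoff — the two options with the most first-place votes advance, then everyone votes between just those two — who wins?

Kwame

Round 1 first-place votes: Diego 11, Mei 33, Kwame 72, Priya 0.
Kwame and Mei advance.
Runoff: Kwame is preferred to Mei by 83 voters; Mei by 33.
Kwame wins the runoff.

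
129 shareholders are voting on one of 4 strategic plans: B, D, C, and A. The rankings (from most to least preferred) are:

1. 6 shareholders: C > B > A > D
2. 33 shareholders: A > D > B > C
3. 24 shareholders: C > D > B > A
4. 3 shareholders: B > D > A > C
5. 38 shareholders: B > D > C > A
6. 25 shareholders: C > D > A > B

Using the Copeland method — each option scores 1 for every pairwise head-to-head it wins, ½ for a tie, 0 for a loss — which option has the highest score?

D

B: beats C and A; loses to D → score 2.
D: beats B, C, and A → score 3.
C: beats A; loses to B and D → score 1.
A: loses to B, D, and C → score 0.
D has the best pairwise record.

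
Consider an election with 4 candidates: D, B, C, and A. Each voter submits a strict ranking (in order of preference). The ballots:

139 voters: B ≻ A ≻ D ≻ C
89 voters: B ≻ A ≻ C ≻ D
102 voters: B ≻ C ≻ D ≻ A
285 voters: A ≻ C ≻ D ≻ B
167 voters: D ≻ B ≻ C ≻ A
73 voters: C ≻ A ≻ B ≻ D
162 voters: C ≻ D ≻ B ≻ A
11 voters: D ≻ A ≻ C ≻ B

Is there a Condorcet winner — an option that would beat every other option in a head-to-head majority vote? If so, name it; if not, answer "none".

Checking pairwise contests:
C beats D 711–317.
D beats B 625–403.
A beats C 524–504.
B beats A 659–369.
Every option loses at least one head-to-head, so there is no Condorcet winner.

none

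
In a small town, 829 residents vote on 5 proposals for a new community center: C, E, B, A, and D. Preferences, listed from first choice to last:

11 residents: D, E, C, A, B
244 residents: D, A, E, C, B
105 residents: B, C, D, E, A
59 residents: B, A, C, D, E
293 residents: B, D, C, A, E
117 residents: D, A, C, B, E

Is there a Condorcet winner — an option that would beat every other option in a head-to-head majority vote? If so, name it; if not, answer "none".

B vs C: 457–372 for B.
B vs E: 574–255 for B.
B vs A: 457–372 for B.
B vs D: 457–372 for B.
B beats every other option head-to-head.

B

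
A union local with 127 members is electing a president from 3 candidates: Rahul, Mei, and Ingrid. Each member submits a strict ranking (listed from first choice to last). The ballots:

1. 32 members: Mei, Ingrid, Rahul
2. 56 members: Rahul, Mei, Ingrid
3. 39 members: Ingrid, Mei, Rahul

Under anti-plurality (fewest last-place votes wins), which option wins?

Last-place votes: Rahul 71, Mei 0, Ingrid 56.
Mei is ranked last by the fewest voters, so Mei wins.

Mei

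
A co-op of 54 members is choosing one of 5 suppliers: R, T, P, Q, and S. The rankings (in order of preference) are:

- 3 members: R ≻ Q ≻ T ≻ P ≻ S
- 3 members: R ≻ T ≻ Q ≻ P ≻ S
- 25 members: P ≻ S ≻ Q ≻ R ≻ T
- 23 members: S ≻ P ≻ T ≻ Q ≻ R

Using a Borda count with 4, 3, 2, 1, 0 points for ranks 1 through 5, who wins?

P

R: 3·4 + 3·4 + 25·1 + 23·0 = 49
T: 3·2 + 3·3 + 25·0 + 23·2 = 61
P: 3·1 + 3·1 + 25·4 + 23·3 = 175
Q: 3·3 + 3·2 + 25·2 + 23·1 = 88
S: 3·0 + 3·0 + 25·3 + 23·4 = 167
P has the highest Borda score (175).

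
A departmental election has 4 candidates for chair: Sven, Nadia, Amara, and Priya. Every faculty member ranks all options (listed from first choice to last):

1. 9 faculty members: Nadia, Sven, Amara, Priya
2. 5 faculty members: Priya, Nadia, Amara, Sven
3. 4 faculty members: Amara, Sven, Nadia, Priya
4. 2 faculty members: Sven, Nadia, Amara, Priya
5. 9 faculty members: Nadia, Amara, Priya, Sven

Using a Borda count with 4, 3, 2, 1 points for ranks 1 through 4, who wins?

Sven: 9·3 + 5·1 + 4·3 + 2·4 + 9·1 = 61
Nadia: 9·4 + 5·3 + 4·2 + 2·3 + 9·4 = 101
Amara: 9·2 + 5·2 + 4·4 + 2·2 + 9·3 = 75
Priya: 9·1 + 5·4 + 4·1 + 2·1 + 9·2 = 53
Nadia has the highest Borda score (101).

Nadia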